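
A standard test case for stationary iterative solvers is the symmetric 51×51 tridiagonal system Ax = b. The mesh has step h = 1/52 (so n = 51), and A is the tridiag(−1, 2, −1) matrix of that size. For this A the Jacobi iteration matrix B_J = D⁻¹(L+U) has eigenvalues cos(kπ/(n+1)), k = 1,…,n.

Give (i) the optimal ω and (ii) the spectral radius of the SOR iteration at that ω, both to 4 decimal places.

ω* = 1.8861, ρ_SOR = 0.8861

ρ_J = max_k |cos(kπ/52)| = cos(π/52) = 0.9982
1 − cos²(π/52) = sin²(π/52) ⇒ √(1−ρ_J²) = sin(π/52) = 0.06038.
ω* = 2/(1+0.06038) = 1.8861
ρ_SOR = ω* − 1 = 1.8861 − 1 = 0.8861.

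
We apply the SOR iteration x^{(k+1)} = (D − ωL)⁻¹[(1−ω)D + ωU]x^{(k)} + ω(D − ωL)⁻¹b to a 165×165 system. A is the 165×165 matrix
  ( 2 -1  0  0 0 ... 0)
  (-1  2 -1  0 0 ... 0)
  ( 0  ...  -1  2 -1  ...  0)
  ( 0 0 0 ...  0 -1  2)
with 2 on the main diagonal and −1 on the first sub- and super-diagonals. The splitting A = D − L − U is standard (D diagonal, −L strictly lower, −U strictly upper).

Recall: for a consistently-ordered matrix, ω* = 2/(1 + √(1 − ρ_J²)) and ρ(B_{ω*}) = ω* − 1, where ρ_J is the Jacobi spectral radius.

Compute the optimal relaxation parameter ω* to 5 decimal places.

ω* = 1.96285

n=165: λ(B_J) = 1 − λ(A)/2 = cos(kπ/166); k=1 gives ρ_J = 0.99982.
√(1−ρ_J²) simplifies to sin(π/166) = 0.018924.
[ω*] 2 ÷ (1 + 0.018924) = 2 ÷ 1.018924 = 1.96285.
ρ_SOR = ω* − 1 = 1.96285 − 1 = 0.96285.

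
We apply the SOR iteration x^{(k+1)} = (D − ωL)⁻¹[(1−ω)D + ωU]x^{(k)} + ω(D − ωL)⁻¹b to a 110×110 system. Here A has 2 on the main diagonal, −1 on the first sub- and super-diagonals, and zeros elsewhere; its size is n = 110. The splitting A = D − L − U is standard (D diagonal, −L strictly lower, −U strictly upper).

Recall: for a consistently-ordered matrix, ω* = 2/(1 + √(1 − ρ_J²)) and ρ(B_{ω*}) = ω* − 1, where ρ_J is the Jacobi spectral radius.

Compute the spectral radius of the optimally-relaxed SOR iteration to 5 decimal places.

[ρ_J] n=110: ρ(B_J) = cos(π/(n+1)) = cos(π/111) = 0.99960.
√(1 − cos²(π/111)) = sin(π/111) ≈ 0.028299.
Young: ω* = 2/(1+√(1−ρ_J²)) = 2/(1+0.028299) = 2/1.028299 = 1.94496.
Hence ρ(B_{ω*}) = 1.94496 − 1 = 0.94496.

ρ_SOR = 0.94496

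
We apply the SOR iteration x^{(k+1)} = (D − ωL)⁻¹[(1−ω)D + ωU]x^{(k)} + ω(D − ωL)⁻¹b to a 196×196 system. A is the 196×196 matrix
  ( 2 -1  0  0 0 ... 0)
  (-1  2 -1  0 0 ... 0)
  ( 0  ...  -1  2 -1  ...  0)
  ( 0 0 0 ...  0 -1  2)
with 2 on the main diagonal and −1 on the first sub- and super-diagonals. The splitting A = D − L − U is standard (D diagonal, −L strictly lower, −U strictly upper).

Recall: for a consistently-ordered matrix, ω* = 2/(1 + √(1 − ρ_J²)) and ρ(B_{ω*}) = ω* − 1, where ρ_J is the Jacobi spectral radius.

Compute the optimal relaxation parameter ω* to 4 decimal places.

n=196: λ(B_J) = 1 − λ(A)/2 = cos(kπ/197); k=1 gives ρ_J = 0.9999.
√(1 − cos²(π/197)) = sin(π/197) ≈ 0.01595.
ω* = 2 / (1 + 0.01595) = 2 / 1.01595 ≈ 1.9686.
ρ(B_{ω*}) = ω*−1 = 0.9686

ω* = 1.9686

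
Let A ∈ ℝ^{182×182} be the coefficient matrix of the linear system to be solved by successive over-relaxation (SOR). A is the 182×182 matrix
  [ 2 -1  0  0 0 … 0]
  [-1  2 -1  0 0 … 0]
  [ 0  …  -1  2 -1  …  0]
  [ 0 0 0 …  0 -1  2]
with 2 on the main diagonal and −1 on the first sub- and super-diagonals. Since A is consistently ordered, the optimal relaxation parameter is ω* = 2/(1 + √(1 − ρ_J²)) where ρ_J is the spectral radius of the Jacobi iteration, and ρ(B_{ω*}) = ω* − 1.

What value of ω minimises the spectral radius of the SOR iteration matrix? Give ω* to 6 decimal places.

ω* = 1.966247

With n=182, ρ(Jacobi) = cos(π/183) = 0.999853.
√(1 − cos²(π/183)) = sin(π/183) ≈ 0.0171663.
ω* = 2/(1+0.0171663) = 1.966247
ρ(B_{ω*}) = ω*−1 = 0.966247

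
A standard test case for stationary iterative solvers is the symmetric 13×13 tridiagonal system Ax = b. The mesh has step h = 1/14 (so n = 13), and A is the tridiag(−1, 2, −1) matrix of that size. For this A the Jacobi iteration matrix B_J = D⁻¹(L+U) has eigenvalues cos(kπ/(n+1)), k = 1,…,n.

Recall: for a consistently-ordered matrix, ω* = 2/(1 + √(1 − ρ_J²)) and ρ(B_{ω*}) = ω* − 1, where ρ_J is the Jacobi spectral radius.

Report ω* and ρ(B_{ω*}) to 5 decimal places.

With n=13, ρ(Jacobi) = cos(π/14) = 0.97493.
√(1 − cos²(π/14)) = sin(π/14) ≈ 0.222521.
ω* = 2 / (1 + 0.222521) = 2 / 1.222521 ≈ 1.63596.
ρ_SOR = ω* − 1 = 1.63596 − 1 = 0.63596.

ω* = 1.63596, ρ_SOR = 0.63596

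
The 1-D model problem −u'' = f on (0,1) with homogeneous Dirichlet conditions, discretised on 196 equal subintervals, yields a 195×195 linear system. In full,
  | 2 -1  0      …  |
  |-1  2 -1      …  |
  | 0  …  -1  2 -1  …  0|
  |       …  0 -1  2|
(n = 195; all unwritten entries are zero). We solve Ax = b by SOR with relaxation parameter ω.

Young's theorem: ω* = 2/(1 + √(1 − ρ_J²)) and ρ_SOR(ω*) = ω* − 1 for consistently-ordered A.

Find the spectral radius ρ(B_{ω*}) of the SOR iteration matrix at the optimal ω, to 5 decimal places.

B_J for the 195×195 system has eigenvalues cos(kπ/196); ρ_J = cos(π/196) = 0.99987.
√(1 − cos²(π/196)) = sin(π/196) ≈ 0.016028.
[ω*] 2 ÷ (1 + 0.016028) = 2 ÷ 1.016028 = 1.96845.
ρ_SOR = ω* − 1 = 1.96845 − 1 = 0.96845.

ρ_SOR = 0.96845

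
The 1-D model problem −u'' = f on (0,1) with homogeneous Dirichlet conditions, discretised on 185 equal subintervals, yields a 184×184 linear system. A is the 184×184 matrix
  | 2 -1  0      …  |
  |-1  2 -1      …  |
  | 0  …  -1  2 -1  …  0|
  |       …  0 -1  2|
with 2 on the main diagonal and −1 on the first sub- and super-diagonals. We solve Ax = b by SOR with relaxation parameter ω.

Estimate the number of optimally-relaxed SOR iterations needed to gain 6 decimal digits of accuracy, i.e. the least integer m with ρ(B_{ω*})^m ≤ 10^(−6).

m = 407

With n=184, ρ(Jacobi) = cos(π/185) = 0.9998558.
√(1 − cos²(π/185)) = sin(π/185) ≈ 0.0169808.
Young: ω* = 2/(1+√(1−ρ_J²)) = 2/(1+0.0169808) = 2/1.0169808 = 1.9666055.
ρ_SOR = ω* − 1 ≈ 0.9666055.
m ≥ 6·ln10 / (−ln 0.9666055) = 406.759; smallest integer m = 407.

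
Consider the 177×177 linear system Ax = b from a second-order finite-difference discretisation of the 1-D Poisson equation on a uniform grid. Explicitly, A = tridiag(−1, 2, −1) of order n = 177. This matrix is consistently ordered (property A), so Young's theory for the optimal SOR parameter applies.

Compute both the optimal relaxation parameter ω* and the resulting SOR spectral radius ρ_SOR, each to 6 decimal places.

½·tridiag(1,0,1) at n=177: λ_k = cos(kπ/178); max |λ| at k=1 ⇒ ρ_J = cos(π/178) ≈ 0.999844.
root = sin(π/178) = 0.0176485  (since 1−cos² = sin²).
Young: ω* = 2/(1+√(1−ρ_J²)) = 2/(1+0.0176485) = 2/1.0176485 = 1.965315.
ρ_SOR = ω* − 1 ≈ 0.965315.

ω* = 1.965315, ρ_SOR = 0.965315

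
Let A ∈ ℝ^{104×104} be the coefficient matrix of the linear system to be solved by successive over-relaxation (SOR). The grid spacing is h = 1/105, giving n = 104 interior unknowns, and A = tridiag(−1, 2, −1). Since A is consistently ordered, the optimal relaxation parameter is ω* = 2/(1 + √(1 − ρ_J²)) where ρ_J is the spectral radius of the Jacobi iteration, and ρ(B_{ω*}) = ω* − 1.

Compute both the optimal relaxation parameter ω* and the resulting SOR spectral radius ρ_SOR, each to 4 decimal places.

spectrum of D⁻¹(L+U) = {cos(kπ/105) : 1≤k≤104}; ρ_J = cos(π/105) = 0.9996.
1 − cos²(π/105) = sin²(π/105) ⇒ √(1−ρ_J²) = sin(π/105) = 0.02992.
ω* = 2 / (1 + 0.02992) = 2 / 1.02992 ≈ 1.9419.
At ω = 1.9419 every |λ(B_ω)| = ω−1, so ρ_SOR = 0.9419.

ω* = 1.9419, ρ_SOR = 0.9419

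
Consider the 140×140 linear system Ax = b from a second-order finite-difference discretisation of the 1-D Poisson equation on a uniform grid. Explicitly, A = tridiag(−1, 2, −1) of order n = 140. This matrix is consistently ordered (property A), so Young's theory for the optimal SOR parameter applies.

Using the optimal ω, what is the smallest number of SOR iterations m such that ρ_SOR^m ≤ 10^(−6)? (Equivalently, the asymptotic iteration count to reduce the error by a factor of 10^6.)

m = 311

ρ_J = max_k |cos(kπ/141)| = cos(π/141) = 0.9997518
1 − cos²(π/141) = sin²(π/141) ⇒ √(1−ρ_J²) = sin(π/141) = 0.0222790.
So ω* = 2/1.0222790 = 1.9564131 (Young).
and ρ(B_{ω*}) = 1.9564131 − 1 = 0.9564131.
ρ_SOR^m ≤ 10^(−6) ⇔ m ≥ 6·ln10/(−ln 0.9564131) = 13.8155/0.0445653 = 310.006; m = ⌈310.006⌉ = 311.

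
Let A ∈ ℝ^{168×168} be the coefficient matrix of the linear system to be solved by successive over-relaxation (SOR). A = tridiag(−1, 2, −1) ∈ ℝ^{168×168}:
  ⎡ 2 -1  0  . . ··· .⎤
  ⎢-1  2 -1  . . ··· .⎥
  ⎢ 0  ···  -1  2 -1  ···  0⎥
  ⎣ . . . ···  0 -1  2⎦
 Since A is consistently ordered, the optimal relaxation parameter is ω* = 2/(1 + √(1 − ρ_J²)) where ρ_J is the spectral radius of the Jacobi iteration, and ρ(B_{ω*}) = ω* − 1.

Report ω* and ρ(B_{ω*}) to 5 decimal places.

ω* = 1.96350, ρ_SOR = 0.96350

[ρ_J] n=168: ρ(B_J) = cos(π/(n+1)) = cos(π/169) = 0.99983.
root = sin(π/169) = 0.018588  (since 1−cos² = sin²).
ω* = 2 / (1 + 0.018588) = 2 / 1.018588 ≈ 1.96350.
[ρ_SOR] ω* − 1 = 0.96350.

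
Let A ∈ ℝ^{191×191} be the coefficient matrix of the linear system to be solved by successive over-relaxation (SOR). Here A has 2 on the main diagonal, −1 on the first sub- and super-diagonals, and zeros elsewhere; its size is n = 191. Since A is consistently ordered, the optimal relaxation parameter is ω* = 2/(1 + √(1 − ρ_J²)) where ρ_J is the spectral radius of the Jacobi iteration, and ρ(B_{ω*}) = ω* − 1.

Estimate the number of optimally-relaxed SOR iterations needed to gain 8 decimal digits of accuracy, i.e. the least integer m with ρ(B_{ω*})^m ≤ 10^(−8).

[ρ_J] n=191: ρ(B_J) = cos(π/(n+1)) = cos(π/192) = 0.9998661.
√(1−ρ_J²) simplifies to sin(π/192) = 0.0163617.
ω* = 2/(1+0.0163617) = 1.9678034
Hence ρ(B_{ω*}) = 1.9678034 − 1 = 0.9678034.
(0.9678034)^m ≤ 10^{−8}  ⇒  m·ln(0.9678034) ≤ −8·ln10  ⇒  m ≥ 562.871  ⇒  m = 563

m = 563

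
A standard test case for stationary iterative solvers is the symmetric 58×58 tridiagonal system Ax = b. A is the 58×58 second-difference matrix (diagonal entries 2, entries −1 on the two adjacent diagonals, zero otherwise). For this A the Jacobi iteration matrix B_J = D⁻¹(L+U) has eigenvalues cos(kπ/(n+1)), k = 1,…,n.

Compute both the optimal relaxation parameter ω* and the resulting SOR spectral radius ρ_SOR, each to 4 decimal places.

spectrum of D⁻¹(L+U) = {cos(kπ/59) : 1≤k≤58}; ρ_J = cos(π/59) = 0.9986.
1 − cos²(π/59) = sin²(π/59) ⇒ √(1−ρ_J²) = sin(π/59) = 0.05322.
Young: ω* = 2/(1+√(1−ρ_J²)) = 2/(1+0.05322) = 2/1.05322 = 1.8989.
ρ_SOR = ω* − 1 = 1.8989 − 1 = 0.8989.

ω* = 1.8989, ρ_SOR = 0.8989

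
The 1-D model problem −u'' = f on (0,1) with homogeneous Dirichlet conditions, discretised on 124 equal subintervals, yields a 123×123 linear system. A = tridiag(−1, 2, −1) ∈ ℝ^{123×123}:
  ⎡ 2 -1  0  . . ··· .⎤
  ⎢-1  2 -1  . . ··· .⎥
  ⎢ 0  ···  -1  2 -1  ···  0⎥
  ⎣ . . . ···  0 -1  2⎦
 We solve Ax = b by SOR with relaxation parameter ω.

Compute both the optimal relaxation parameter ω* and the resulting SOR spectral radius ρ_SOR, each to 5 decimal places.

[ρ_J] n=123: ρ(B_J) = cos(π/(n+1)) = cos(π/124) = 0.99968.
√(1−ρ_J²) simplifies to sin(π/124) = 0.025333.
Young: ω* = 2/(1+√(1−ρ_J²)) = 2/(1+0.025333) = 2/1.025333 = 1.95059.
ρ_SOR = ω* − 1 ≈ 0.95059.

ω* = 1.95059, ρ_SOR = 0.95059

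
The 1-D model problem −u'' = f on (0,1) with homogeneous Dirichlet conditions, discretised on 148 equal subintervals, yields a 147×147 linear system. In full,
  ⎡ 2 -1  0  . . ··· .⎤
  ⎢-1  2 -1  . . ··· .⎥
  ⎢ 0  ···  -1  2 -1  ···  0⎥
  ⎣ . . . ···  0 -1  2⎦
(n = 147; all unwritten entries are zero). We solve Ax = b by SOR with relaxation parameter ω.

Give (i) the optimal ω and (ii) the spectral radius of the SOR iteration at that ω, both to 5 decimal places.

½·tridiag(1,0,1) at n=147: λ_k = cos(kπ/148); max |λ| at k=1 ⇒ ρ_J = cos(π/148) ≈ 0.99977.
1 − cos²(π/148) = sin²(π/148) ⇒ √(1−ρ_J²) = sin(π/148) = 0.021225.
Young: ω* = 2/(1+√(1−ρ_J²)) = 2/(1+0.021225) = 2/1.021225 = 1.95843.
ρ(B_{ω*}) = ω*−1 = 0.95843

ω* = 1.95843, ρ_SOR = 0.95843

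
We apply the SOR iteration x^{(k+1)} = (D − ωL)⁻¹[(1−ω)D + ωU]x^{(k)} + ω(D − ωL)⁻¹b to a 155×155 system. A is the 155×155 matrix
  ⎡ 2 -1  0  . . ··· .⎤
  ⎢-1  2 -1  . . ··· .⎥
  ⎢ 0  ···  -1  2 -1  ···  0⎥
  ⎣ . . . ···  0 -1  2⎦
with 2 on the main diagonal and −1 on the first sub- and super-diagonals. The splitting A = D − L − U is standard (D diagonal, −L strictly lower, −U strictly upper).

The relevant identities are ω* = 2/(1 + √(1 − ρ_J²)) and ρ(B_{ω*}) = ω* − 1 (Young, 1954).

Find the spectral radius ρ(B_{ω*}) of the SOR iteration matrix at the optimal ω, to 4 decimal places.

B_J for the 155×155 system has eigenvalues cos(kπ/156); ρ_J = cos(π/156) = 0.9998.
√(1 − cos²(π/156)) = sin(π/156) ≈ 0.02014.
ω* = 2/(1 + 0.02014) = 2/1.02014 = 1.9605.
ρ_SOR = ω* − 1 ≈ 0.9605.

ρ_SOR = 0.9605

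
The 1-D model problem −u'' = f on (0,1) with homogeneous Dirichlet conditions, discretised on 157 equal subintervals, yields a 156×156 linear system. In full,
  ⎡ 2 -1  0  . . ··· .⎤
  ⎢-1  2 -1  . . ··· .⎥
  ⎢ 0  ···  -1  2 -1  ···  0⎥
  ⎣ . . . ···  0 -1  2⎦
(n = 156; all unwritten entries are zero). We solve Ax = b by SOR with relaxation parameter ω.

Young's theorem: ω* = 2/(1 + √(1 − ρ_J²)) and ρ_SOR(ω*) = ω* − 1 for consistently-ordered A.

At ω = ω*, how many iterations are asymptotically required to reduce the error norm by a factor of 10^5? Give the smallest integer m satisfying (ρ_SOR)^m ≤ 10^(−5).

m = 288

½·tridiag(1,0,1) at n=156: λ_k = cos(kπ/157); max |λ| at k=1 ⇒ ρ_J = cos(π/157) ≈ 0.9997998.
√(1−ρ_J²) simplifies to sin(π/157) = 0.0200088.
ω* = 2/(1 + 0.0200088) = 2/1.0200088 = 1.9607674.
At ω = 1.9607674 every |λ(B_ω)| = ω−1, so ρ_SOR = 0.9607674.
5·ln10 = 11.5129; −ln(0.9607674) = 0.0400229; m = ⌈11.5129/0.0400229⌉ = ⌈287.658⌉ = 288.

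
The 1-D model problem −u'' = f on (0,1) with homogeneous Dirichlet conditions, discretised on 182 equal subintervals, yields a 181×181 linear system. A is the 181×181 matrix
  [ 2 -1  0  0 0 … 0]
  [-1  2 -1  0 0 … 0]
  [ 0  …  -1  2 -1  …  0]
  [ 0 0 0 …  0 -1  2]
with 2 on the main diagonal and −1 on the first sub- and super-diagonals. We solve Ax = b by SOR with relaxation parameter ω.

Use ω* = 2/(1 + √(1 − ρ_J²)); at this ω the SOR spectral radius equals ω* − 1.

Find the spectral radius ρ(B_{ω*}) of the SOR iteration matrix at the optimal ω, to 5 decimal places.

ρ_SOR = 0.96606

B_J for the 181×181 system has eigenvalues cos(kπ/182); ρ_J = cos(π/182) = 0.99985.
√(1−ρ_J²) simplifies to sin(π/182) = 0.017261.
Young: ω* = 2/(1+√(1−ρ_J²)) = 2/(1+0.017261) = 2/1.017261 = 1.96606.
and ρ(B_{ω*}) = 1.96606 − 1 = 0.96606.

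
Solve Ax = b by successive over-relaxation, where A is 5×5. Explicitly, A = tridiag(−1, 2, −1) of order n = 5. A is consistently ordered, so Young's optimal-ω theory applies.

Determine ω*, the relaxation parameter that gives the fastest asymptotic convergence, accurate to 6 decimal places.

ω* = 1.333333

With n=5, ρ(Jacobi) = cos(π/6) = 0.866025.
√(1−ρ_J²) = |sin(π/6)| = 0.5000000
ω* = 2/(1+0.5000000) = 1.333333
Hence ρ(B_{ω*}) = 1.333333 − 1 = 0.333333.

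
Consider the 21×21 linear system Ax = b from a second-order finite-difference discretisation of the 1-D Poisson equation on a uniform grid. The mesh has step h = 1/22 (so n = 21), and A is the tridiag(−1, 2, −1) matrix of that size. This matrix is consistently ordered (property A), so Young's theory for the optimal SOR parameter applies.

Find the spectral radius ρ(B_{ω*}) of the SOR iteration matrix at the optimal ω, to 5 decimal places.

spectrum of D⁻¹(L+U) = {cos(kπ/22) : 1≤k≤21}; ρ_J = cos(π/22) = 0.98982.
1 − cos²(π/22) = sin²(π/22) ⇒ √(1−ρ_J²) = sin(π/22) = 0.142315.
ω* = 2 / (1 + 0.142315) = 2 / 1.142315 ≈ 1.75083.
and ρ(B_{ω*}) = 1.75083 − 1 = 0.75083.

ρ_SOR = 0.75083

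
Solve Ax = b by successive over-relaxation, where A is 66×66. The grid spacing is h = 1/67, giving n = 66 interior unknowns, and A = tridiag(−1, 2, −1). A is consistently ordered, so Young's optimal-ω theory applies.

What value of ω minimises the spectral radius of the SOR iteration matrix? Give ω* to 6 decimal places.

ω* = 1.910453

With n=66, ρ(Jacobi) = cos(π/67) = 0.998901.
√(1−ρ_J²) simplifies to sin(π/67) = 0.0468723.
ω* = 2/(1+0.0468723) = 1.910453
ρ(B_{ω*}) = ω*−1 = 0.910453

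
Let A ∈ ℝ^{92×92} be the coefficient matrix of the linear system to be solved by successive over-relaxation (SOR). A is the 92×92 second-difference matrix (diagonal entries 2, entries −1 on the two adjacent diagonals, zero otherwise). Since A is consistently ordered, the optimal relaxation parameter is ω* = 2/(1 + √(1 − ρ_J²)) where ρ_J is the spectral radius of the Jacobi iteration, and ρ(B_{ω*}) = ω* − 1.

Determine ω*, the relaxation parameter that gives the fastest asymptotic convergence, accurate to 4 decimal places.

ω* = 1.9347

n=92: λ(B_J) = 1 − λ(A)/2 = cos(kπ/93); k=1 gives ρ_J = 0.9994.
root = sin(π/93) = 0.03377  (since 1−cos² = sin²).
Young: ω* = 2/(1+√(1−ρ_J²)) = 2/(1+0.03377) = 2/1.03377 = 1.9347.
[ρ_SOR] ω* − 1 = 0.9347.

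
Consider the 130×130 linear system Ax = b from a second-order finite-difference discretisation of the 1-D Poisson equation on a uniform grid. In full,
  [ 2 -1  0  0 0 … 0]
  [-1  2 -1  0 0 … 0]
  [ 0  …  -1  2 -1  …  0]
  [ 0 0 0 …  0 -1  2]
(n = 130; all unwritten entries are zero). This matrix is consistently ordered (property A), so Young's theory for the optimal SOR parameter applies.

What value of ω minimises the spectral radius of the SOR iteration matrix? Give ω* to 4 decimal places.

ω* = 1.9532

With n=130, ρ(Jacobi) = cos(π/131) = 0.9997.
√(1 − cos²(π/131)) = sin(π/131) ≈ 0.02398.
ω* = 2/(1 + 0.02398) = 2/1.02398 = 1.9532.
ρ(B_{ω*}) = ω*−1 = 0.9532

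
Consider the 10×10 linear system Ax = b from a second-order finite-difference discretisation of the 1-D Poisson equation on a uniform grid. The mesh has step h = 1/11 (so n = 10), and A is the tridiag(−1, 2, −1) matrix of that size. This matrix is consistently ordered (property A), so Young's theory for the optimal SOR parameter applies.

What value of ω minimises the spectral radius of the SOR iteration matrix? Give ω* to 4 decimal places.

B_J for the 10×10 system has eigenvalues cos(kπ/11); ρ_J = cos(π/11) = 0.9595.
1 − cos²(π/11) = sin²(π/11) ⇒ √(1−ρ_J²) = sin(π/11) = 0.28173.
Young: ω* = 2/(1+√(1−ρ_J²)) = 2/(1+0.28173) = 2/1.28173 = 1.5604.
[ρ_SOR] ω* − 1 = 0.5604.

ω* = 1.5604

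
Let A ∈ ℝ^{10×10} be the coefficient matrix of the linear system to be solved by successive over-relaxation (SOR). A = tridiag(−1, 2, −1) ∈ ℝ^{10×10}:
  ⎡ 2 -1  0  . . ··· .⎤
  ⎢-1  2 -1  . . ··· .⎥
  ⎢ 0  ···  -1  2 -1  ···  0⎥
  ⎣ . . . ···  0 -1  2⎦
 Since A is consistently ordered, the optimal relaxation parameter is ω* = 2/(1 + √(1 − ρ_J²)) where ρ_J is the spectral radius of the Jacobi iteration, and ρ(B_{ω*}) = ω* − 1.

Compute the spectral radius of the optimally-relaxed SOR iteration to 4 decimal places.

ρ_SOR = 0.5604

spectrum of D⁻¹(L+U) = {cos(kπ/11) : 1≤k≤10}; ρ_J = cos(π/11) = 0.9595.
√(1−ρ_J²) simplifies to sin(π/11) = 0.28173.
ω* = 2/(1 + 0.28173) = 2/1.28173 = 1.5604.
Hence ρ(B_{ω*}) = 1.5604 − 1 = 0.5604.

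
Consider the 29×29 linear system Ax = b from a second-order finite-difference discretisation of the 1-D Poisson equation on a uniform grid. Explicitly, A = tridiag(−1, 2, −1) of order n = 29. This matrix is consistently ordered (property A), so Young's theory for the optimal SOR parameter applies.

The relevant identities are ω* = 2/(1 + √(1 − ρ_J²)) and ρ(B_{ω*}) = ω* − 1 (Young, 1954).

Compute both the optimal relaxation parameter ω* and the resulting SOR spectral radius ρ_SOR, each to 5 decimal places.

ω* = 1.81073, ρ_SOR = 0.81073

With n=29, ρ(Jacobi) = cos(π/30) = 0.99452.
root = sin(π/30) = 0.104528  (since 1−cos² = sin²).
Young: ω* = 2/(1+√(1−ρ_J²)) = 2/(1+0.104528) = 2/1.104528 = 1.81073.
ρ(B_{ω*}) = ω*−1 = 0.81073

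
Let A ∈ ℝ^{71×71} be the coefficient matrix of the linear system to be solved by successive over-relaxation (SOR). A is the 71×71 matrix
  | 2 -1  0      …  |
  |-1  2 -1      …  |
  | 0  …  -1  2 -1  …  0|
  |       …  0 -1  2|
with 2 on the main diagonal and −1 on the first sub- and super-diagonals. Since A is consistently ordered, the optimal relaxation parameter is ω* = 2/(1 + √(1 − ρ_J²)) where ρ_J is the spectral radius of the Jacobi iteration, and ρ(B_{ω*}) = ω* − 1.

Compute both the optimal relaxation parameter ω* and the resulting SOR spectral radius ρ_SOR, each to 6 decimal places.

ω* = 1.916407, ρ_SOR = 0.916407

ρ_J = max_k |cos(kπ/72)| = cos(π/72) = 0.999048
√(1 − cos²(π/72)) = sin(π/72) ≈ 0.0436194.
[ω*] 2 ÷ (1 + 0.0436194) = 2 ÷ 1.0436194 = 1.916407.
and ρ(B_{ω*}) = 1.916407 − 1 = 0.916407.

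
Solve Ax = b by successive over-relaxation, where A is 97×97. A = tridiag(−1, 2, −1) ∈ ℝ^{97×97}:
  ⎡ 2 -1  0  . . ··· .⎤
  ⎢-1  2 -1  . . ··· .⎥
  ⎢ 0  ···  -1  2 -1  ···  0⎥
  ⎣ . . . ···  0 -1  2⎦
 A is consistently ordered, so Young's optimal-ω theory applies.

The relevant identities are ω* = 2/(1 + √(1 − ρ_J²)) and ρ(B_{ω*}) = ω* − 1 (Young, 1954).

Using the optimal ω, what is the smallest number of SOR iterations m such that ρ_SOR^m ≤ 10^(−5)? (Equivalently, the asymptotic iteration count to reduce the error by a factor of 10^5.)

B_J for the 97×97 system has eigenvalues cos(kπ/98); ρ_J = cos(π/98) = 0.9994862.
√(1−ρ_J²) = |sin(π/98)| = 0.0320516
So ω* = 2/1.0320516 = 1.9378876 (Young).
At ω = 1.9378876 every |λ(B_ω)| = ω−1, so ρ_SOR = 0.9378876.
m ≥ 5·ln10 / (−ln 0.9378876) = 179.538; smallest integer m = 180.

m = 180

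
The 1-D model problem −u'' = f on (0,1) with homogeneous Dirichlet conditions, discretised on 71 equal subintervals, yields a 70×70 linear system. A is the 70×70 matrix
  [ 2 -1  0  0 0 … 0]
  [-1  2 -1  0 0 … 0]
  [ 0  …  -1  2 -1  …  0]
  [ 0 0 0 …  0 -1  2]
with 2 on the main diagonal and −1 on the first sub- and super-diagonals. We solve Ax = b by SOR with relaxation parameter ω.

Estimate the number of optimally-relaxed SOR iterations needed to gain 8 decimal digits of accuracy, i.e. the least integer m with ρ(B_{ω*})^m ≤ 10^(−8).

ρ_J = max_k |cos(kπ/71)| = cos(π/71) = 0.9990212
√(1−ρ_J²) = |sin(π/71)| = 0.0442333
[ω*] 2 ÷ (1 + 0.0442333) = 2 ÷ 1.0442333 = 1.9152808.
[ρ_SOR] ω* − 1 = 0.9152808.
m ≥ 8·ln10 / (−ln 0.9152808) = 208.086; smallest integer m = 209.

m = 209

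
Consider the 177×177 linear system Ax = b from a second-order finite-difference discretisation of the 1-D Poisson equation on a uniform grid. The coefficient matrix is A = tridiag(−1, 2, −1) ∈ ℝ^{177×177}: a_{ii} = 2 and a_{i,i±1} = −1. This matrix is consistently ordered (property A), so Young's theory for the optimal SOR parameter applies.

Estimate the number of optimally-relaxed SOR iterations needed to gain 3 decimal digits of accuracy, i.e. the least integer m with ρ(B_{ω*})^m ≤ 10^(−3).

B_J for the 177×177 system has eigenvalues cos(kπ/178); ρ_J = cos(π/178) = 0.9998443.
√(1−ρ_J²) = |sin(π/178)| = 0.0176485
Young: ω* = 2/(1+√(1−ρ_J²)) = 2/(1+0.0176485) = 2/1.0176485 = 1.9653151.
ρ_SOR = ω* − 1 ≈ 0.9653151.
(0.9653151)^m ≤ 10^{−3}  ⇒  m·ln(0.9653151) ≤ −3·ln10  ⇒  m ≥ 195.683  ⇒  m = 196

m = 196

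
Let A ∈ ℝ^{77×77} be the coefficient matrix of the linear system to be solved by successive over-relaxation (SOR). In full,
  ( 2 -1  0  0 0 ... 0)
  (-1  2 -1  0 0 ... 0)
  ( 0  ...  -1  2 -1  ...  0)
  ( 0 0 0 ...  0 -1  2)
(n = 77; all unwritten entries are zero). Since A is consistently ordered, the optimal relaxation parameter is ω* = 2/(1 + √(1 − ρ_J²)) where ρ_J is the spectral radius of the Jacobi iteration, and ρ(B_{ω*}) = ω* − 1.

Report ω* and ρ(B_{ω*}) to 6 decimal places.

spectrum of D⁻¹(L+U) = {cos(kπ/78) : 1≤k≤77}; ρ_J = cos(π/78) = 0.999189.
root = sin(π/78) = 0.0402659  (since 1−cos² = sin²).
ω* = 2/(1 + 0.0402659) = 2/1.0402659 = 1.922585.
ρ(B_{ω*}) = ω*−1 = 0.922585

ω* = 1.922585, ρ_SOR = 0.922585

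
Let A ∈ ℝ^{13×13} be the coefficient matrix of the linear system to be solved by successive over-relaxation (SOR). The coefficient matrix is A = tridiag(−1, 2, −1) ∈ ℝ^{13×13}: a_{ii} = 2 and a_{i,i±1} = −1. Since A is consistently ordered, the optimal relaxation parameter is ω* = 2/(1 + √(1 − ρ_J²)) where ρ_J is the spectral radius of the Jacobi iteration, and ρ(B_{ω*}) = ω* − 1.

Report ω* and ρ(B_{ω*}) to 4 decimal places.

B_J for the 13×13 system has eigenvalues cos(kπ/14); ρ_J = cos(π/14) = 0.9749.
root = sin(π/14) = 0.22252  (since 1−cos² = sin²).
So ω* = 2/1.22252 = 1.6360 (Young).
ρ_SOR = ω* − 1 ≈ 0.6360.

ω* = 1.6360, ρ_SOR = 0.6360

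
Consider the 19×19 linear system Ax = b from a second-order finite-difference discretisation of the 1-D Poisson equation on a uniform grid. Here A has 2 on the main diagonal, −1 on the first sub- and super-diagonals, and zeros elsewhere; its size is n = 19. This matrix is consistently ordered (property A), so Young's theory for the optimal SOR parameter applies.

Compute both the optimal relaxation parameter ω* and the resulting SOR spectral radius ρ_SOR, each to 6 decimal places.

ω* = 1.729454, ρ_SOR = 0.729454

B_J for the 19×19 system has eigenvalues cos(kπ/20); ρ_J = cos(π/20) = 0.987688.
√(1−ρ_J²) simplifies to sin(π/20) = 0.1564345.
Then 2/(1+√(1−ρ_J²)) = 2/(1+0.1564345); ω* = 2/1.1564345 = 1.729454.
ρ(B_{ω*}) = ω*−1 = 0.729454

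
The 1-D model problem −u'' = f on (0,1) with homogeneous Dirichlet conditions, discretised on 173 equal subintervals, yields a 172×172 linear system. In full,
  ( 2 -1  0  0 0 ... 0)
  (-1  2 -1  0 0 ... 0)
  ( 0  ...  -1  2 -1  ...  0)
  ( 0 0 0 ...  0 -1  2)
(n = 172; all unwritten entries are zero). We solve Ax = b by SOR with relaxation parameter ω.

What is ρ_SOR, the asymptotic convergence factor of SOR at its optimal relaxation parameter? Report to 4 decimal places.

[ρ_J] n=172: ρ(B_J) = cos(π/(n+1)) = cos(π/173) = 0.9998.
√(1−ρ_J²) = |sin(π/173)| = 0.01816
Then 2/(1+√(1−ρ_J²)) = 2/(1+0.01816); ω* = 2/1.01816 = 1.9643.
ρ(B_{ω*}) = ω*−1 = 0.9643

ρ_SOR = 0.9643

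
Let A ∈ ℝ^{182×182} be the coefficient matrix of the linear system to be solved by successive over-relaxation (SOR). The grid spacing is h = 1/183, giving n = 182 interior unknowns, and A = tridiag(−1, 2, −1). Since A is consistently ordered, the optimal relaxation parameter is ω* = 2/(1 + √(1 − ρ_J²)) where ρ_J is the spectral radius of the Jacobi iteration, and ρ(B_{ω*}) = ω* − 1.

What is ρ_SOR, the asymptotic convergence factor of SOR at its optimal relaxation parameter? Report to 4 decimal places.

ρ_SOR = 0.9662

spectrum of D⁻¹(L+U) = {cos(kπ/183) : 1≤k≤182}; ρ_J = cos(π/183) = 0.9999.
√(1−ρ_J²) = |sin(π/183)| = 0.01717
So ω* = 2/1.01717 = 1.9662 (Young).
[ρ_SOR] ω* − 1 = 0.9662.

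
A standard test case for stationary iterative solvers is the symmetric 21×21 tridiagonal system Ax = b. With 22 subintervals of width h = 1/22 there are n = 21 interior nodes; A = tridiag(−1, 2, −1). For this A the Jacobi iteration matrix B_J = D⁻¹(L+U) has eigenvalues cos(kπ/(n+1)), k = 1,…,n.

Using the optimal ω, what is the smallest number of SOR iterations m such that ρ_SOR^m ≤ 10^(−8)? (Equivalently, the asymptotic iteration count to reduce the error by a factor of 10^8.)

[ρ_J] n=21: ρ(B_J) = cos(π/(n+1)) = cos(π/22) = 0.9898214.
√(1−ρ_J²) = |sin(π/22)| = 0.1423148
[ω*] 2 ÷ (1 + 0.1423148) = 2 ÷ 1.1423148 = 1.7508309.
[ρ_SOR] ω* − 1 = 0.7508309.
Need (0.7508309)^m ≤ 10^(−8): m ≥ 8·ln10/|ln 0.7508309| = 18.4207/0.286575 = 64.279 ⇒ m = 65.

m = 65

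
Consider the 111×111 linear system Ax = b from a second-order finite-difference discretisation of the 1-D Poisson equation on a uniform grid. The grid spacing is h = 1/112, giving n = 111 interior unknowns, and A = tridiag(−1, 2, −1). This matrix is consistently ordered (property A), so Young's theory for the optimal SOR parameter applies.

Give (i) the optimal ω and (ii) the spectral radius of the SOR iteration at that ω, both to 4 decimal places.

ω* = 1.9454, ρ_SOR = 0.9454

[ρ_J] n=111: ρ(B_J) = cos(π/(n+1)) = cos(π/112) = 0.9996.
1 − cos²(π/112) = sin²(π/112) ⇒ √(1−ρ_J²) = sin(π/112) = 0.02805.
Then 2/(1+√(1−ρ_J²)) = 2/(1+0.02805); ω* = 2/1.02805 = 1.9454.
and ρ(B_{ω*}) = 1.9454 − 1 = 0.9454.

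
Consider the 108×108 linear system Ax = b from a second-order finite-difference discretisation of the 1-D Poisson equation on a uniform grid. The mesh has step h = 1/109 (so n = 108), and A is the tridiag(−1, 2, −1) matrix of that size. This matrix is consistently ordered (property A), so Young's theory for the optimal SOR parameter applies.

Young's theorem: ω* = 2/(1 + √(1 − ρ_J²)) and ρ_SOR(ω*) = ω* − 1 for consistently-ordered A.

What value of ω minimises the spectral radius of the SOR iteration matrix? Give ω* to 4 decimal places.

½·tridiag(1,0,1) at n=108: λ_k = cos(kπ/109); max |λ| at k=1 ⇒ ρ_J = cos(π/109) ≈ 0.9996.
√(1 − cos²(π/109)) = sin(π/109) ≈ 0.02882.
Then 2/(1+√(1−ρ_J²)) = 2/(1+0.02882); ω* = 2/1.02882 = 1.9440.
[ρ_SOR] ω* − 1 = 0.9440.

ω* = 1.9440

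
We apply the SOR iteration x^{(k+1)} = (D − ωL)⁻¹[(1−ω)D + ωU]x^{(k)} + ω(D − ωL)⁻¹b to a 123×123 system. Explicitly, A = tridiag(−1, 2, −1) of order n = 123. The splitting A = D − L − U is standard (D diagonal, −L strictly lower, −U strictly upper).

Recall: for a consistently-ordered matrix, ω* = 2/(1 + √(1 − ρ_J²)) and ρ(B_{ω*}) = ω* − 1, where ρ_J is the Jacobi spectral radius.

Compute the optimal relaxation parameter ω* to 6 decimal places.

B_J for the 123×123 system has eigenvalues cos(kπ/124); ρ_J = cos(π/124) = 0.999679.
1 − cos²(π/124) = sin²(π/124) ⇒ √(1−ρ_J²) = sin(π/124) = 0.0253327.
Then 2/(1+√(1−ρ_J²)) = 2/(1+0.0253327); ω* = 2/1.0253327 = 1.950586.
ρ_SOR = ω* − 1 ≈ 0.950586.

ω* = 1.950586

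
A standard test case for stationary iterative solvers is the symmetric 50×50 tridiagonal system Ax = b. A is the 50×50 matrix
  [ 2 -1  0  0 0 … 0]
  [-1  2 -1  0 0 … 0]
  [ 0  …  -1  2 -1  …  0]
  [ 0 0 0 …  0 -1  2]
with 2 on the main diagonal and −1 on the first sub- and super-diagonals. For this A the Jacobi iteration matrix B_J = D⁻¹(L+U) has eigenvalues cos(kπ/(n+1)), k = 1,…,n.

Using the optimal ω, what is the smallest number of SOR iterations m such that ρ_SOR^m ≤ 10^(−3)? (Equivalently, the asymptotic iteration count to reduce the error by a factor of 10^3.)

n=50: λ(B_J) = 1 − λ(A)/2 = cos(kπ/51); k=1 gives ρ_J = 0.9981033.
√(1−ρ_J²) = |sin(π/51)| = 0.0615609
Young: ω* = 2/(1+√(1−ρ_J²)) = 2/(1+0.0615609) = 2/1.0615609 = 1.8840181.
and ρ(B_{ω*}) = 1.8840181 − 1 = 0.8840181.
3·ln10 = 6.90776; −ln(0.8840181) = 0.123278; m = ⌈6.90776/0.123278⌉ = ⌈56.034⌉ = 57.

m = 57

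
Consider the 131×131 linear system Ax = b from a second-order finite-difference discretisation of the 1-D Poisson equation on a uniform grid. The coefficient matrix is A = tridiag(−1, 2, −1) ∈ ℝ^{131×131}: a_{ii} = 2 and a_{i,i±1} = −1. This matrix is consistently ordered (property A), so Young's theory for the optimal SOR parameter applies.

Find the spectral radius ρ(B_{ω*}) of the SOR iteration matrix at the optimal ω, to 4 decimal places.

With n=131, ρ(Jacobi) = cos(π/132) = 0.9997.
√(1−ρ_J²) simplifies to sin(π/132) = 0.02380.
ω* = 2 / (1 + 0.02380) = 2 / 1.02380 ≈ 1.9535.
and ρ(B_{ω*}) = 1.9535 − 1 = 0.9535.

ρ_SOR = 0.9535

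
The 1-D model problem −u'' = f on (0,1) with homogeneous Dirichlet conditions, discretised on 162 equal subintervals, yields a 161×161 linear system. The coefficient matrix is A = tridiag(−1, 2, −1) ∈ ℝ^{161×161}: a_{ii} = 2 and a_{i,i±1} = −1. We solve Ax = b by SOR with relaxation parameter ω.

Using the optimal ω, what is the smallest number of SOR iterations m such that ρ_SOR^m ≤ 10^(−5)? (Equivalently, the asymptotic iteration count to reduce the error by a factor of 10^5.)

m = 297

n=161: λ(B_J) = 1 − λ(A)/2 = cos(kπ/162); k=1 gives ρ_J = 0.9998120.
root = sin(π/162) = 0.0193913  (since 1−cos² = sin²).
Young: ω* = 2/(1+√(1−ρ_J²)) = 2/(1+0.0193913) = 2/1.0193913 = 1.9619551.
[ρ_SOR] ω* − 1 = 0.9619551.
Need (0.9619551)^m ≤ 10^(−5): m ≥ 5·ln10/|ln 0.9619551| = 11.5129/0.0387875 = 296.820 ⇒ m = 297.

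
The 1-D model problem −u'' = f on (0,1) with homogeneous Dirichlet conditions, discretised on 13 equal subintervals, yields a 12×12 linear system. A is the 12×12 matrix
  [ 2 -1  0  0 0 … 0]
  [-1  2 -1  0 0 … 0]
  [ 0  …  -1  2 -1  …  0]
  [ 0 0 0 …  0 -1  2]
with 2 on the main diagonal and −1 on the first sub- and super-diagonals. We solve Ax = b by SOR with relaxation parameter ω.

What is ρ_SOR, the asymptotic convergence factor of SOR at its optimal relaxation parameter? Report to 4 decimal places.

[ρ_J] n=12: ρ(B_J) = cos(π/(n+1)) = cos(π/13) = 0.9709.
√(1−ρ_J²) simplifies to sin(π/13) = 0.23932.
[ω*] 2 ÷ (1 + 0.23932) = 2 ÷ 1.23932 = 1.6138.
ρ_SOR = ω* − 1 ≈ 0.6138.

ρ_SOR = 0.6138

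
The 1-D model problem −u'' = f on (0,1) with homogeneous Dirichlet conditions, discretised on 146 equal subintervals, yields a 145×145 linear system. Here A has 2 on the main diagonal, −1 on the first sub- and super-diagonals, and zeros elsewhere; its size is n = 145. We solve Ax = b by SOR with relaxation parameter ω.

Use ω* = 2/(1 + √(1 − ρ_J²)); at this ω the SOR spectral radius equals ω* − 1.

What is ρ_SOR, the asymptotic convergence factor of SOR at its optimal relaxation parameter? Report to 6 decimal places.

ρ_J = max_k |cos(kπ/146)| = cos(π/146) = 0.999769
root = sin(π/146) = 0.0215161  (since 1−cos² = sin²).
ω* = 2/(1 + 0.0215161) = 2/1.0215161 = 1.957874.
ρ(B_{ω*}) = ω*−1 = 0.957874

ρ_SOR = 0.957874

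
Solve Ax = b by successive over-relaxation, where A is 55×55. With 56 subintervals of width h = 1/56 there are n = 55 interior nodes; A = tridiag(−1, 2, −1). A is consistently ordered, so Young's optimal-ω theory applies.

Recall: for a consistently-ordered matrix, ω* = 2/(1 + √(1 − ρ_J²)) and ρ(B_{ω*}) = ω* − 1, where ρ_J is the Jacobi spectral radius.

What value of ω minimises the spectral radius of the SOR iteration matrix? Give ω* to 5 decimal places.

With n=55, ρ(Jacobi) = cos(π/56) = 0.99843.
1 − cos²(π/56) = sin²(π/56) ⇒ √(1−ρ_J²) = sin(π/56) = 0.056070.
ω* = 2 / (1 + 0.056070) = 2 / 1.056070 ≈ 1.89381.
ρ(B_{ω*}) = ω*−1 = 0.89381

ω* = 1.89381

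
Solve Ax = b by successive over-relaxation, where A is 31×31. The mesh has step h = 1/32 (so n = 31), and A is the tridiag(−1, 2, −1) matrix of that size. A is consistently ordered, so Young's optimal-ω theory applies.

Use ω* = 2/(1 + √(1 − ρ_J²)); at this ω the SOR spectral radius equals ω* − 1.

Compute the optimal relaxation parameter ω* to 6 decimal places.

ω* = 1.821465

[ρ_J] n=31: ρ(B_J) = cos(π/(n+1)) = cos(π/32) = 0.995185.
√(1 − cos²(π/32)) = sin(π/32) ≈ 0.0980171.
Young: ω* = 2/(1+√(1−ρ_J²)) = 2/(1+0.0980171) = 2/1.0980171 = 1.821465.
and ρ(B_{ω*}) = 1.821465 − 1 = 0.821465.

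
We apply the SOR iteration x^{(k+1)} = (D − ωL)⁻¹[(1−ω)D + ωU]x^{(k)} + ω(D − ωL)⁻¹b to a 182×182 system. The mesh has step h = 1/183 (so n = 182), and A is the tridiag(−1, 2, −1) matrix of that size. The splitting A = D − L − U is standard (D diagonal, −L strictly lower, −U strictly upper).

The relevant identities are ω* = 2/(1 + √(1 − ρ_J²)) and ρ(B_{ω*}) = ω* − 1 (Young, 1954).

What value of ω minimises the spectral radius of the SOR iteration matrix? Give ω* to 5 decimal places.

With n=182, ρ(Jacobi) = cos(π/183) = 0.99985.
√(1−ρ_J²) = |sin(π/183)| = 0.017166
[ω*] 2 ÷ (1 + 0.017166) = 2 ÷ 1.017166 = 1.96625.
ρ_SOR = ω* − 1 ≈ 0.96625.

ω* = 1.96625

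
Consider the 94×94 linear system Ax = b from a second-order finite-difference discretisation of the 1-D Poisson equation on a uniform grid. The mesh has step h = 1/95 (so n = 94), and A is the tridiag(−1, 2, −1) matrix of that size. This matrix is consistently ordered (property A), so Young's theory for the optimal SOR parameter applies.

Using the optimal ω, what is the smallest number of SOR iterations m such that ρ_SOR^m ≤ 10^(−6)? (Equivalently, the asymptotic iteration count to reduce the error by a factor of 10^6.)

spectrum of D⁻¹(L+U) = {cos(kπ/95) : 1≤k≤94}; ρ_J = cos(π/95) = 0.9994533.
√(1−ρ_J²) = |sin(π/95)| = 0.0330634
So ω* = 2/1.0330634 = 1.9359896 (Young).
Hence ρ(B_{ω*}) = 1.9359896 − 1 = 0.9359896.
ρ_SOR^m ≤ 10^(−6) ⇔ m ≥ 6·ln10/(−ln 0.9359896) = 13.8155/0.0661509 = 208.848; m = ⌈208.848⌉ = 209.

m = 209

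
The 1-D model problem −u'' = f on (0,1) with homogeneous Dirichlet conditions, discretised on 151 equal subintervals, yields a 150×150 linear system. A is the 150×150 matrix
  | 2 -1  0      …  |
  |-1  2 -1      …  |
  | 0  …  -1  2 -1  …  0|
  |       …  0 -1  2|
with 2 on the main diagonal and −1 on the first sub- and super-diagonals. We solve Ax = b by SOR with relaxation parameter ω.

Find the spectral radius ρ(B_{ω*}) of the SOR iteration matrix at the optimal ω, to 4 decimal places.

spectrum of D⁻¹(L+U) = {cos(kπ/151) : 1≤k≤150}; ρ_J = cos(π/151) = 0.9998.
root = sin(π/151) = 0.02080  (since 1−cos² = sin²).
Young: ω* = 2/(1+√(1−ρ_J²)) = 2/(1+0.02080) = 2/1.02080 = 1.9592.
ρ_SOR = ω* − 1 ≈ 0.9592.

ρ_SOR = 0.9592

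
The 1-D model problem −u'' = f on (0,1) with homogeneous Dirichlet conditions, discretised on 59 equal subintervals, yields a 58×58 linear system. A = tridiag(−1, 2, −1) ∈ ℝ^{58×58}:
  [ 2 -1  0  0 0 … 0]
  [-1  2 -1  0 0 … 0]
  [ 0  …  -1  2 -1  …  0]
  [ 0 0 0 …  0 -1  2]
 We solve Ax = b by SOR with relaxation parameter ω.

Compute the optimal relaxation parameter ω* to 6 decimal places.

ω* = 1.898935

spectrum of D⁻¹(L+U) = {cos(kπ/59) : 1≤k≤58}; ρ_J = cos(π/59) = 0.998583.
√(1−ρ_J²) = |sin(π/59)| = 0.0532222
ω* = 2 / (1 + 0.0532222) = 2 / 1.0532222 ≈ 1.898935.
ρ_SOR = ω* − 1 ≈ 0.898935.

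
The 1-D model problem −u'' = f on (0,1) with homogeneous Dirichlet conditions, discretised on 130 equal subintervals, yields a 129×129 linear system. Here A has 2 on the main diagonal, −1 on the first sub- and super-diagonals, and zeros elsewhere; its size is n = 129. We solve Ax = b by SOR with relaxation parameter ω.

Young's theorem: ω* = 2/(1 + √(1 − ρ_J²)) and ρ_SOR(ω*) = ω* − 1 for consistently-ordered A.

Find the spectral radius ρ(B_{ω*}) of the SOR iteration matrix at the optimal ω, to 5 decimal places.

ρ_SOR = 0.95281

[ρ_J] n=129: ρ(B_J) = cos(π/(n+1)) = cos(π/130) = 0.99971.
1 − cos²(π/130) = sin²(π/130) ⇒ √(1−ρ_J²) = sin(π/130) = 0.024164.
ω* = 2/(1 + 0.024164) = 2/1.024164 = 1.95281.
ρ(B_{ω*}) = ω*−1 = 0.95281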